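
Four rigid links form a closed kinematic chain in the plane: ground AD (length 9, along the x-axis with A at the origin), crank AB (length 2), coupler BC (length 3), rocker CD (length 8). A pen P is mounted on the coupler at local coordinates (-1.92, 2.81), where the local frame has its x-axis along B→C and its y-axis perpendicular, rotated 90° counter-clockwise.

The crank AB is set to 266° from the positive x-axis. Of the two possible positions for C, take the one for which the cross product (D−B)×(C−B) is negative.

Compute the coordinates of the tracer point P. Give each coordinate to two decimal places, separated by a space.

0.33 1.38

A=(0,0), D=(9.00,0)
B = A + 2.00·(cos266°, sin266°) = (-0.1395, -1.9951)
|BD| = 9.3547
circle(B,3.00) ∩ circle(D,8.00): a=1.7377, h=2.4455
  candidates: C₊=(1.0366,0.7647) cross=22.877; C₋=(2.0798,-4.0138) cross=-22.877
  mode - wants cross < 0 → take C=(2.0798,-4.0138) (cross=-22.877)
ex = (C−B)/|BC| = (0.7398,-0.6729); ey = (0.6729,0.7398)
P = B + -1.92·ex + 2.81·ey = (0.3309,1.3755)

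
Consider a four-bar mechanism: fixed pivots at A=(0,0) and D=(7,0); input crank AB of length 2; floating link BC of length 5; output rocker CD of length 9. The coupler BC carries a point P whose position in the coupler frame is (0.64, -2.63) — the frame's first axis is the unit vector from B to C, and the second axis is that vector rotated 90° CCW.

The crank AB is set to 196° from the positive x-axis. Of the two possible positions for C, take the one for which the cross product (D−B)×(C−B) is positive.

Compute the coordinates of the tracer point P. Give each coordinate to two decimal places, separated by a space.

0.78 -0.47

A=(0,0), D=(7.00,0)
B = A + 2.00·(cos196°, sin196°) = (-1.9225, -0.5513)
|BD| = 8.9395
circle(B,5.00) ∩ circle(D,9.00): a=1.3376, h=4.8178
  candidates: C₊=(-0.8846,4.3398) cross=43.069; C₋=(-0.2904,-5.2774) cross=-43.069
  mode + wants cross > 0 → take C=(-0.8846,4.3398) (cross=43.069)
ex = (C−B)/|BC| = (0.2076,0.9782); ey = (-0.9782,0.2076)
P = B + 0.64·ex + -2.63·ey = (0.7830,-0.4712)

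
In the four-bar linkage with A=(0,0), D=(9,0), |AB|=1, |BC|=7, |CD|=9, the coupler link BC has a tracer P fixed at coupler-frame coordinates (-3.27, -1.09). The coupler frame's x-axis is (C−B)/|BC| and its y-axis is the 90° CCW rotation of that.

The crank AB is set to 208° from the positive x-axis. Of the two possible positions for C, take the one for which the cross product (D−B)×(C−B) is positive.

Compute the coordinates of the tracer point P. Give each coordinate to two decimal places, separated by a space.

A=(0,0), D=(9.00,0)
B = A + 1.00·(cos208°, sin208°) = (-0.8829, -0.4695)
|BD| = 9.8941
circle(B,7.00) ∩ circle(D,9.00): a=3.3299, h=6.1572
  candidates: C₊=(2.1511,5.8388) cross=60.920; C₋=(2.7354,-6.4618) cross=-60.920
  mode + wants cross > 0 → take C=(2.1511,5.8388) (cross=60.920)
ex = (C−B)/|BC| = (0.4334,0.9012); ey = (-0.9012,0.4334)
P = B + -3.27·ex + -1.09·ey = (-1.3180,-3.8888)

-1.32 -3.89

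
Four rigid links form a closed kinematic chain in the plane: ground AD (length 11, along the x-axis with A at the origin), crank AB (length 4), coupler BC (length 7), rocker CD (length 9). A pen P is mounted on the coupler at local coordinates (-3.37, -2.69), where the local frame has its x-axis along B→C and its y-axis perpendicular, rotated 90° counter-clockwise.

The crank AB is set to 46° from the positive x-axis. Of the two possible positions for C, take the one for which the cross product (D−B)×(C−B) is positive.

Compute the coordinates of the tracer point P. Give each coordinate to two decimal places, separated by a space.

A=(0,0), D=(11.00,0)
B = A + 4.00·(cos46°, sin46°) = (2.7786, 2.8774)
|BD| = 8.7103
circle(B,7.00) ∩ circle(D,9.00): a=2.5183, h=6.5313
  candidates: C₊=(7.3131,8.2102) cross=56.890; C₋=(2.9980,-4.1192) cross=-56.890
  mode + wants cross > 0 → take C=(7.3131,8.2102) (cross=56.890)
ex = (C−B)/|BC| = (0.6478,0.7618); ey = (-0.7618,0.6478)
P = B + -3.37·ex + -2.69·ey = (2.6449,-1.4325)

2.64 -1.43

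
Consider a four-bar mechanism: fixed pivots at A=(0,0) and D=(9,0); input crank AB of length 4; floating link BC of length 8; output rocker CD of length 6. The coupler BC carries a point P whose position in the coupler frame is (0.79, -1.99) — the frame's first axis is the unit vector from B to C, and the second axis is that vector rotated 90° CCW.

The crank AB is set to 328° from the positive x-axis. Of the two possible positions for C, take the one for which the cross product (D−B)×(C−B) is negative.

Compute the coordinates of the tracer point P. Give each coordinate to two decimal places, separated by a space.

3.17 -4.25

A=(0,0), D=(9.00,0)
B = A + 4.00·(cos328°, sin328°) = (3.3922, -2.1197)
|BD| = 5.9950
circle(B,8.00) ∩ circle(D,6.00): a=5.3328, h=5.9633
  candidates: C₊=(6.2721,5.3440) cross=35.750; C₋=(10.4890,-5.8123) cross=-35.750
  mode - wants cross < 0 → take C=(10.4890,-5.8123) (cross=-35.750)
ex = (C−B)/|BC| = (0.8871,-0.4616); ey = (0.4616,0.8871)
P = B + 0.79·ex + -1.99·ey = (3.1745,-4.2497)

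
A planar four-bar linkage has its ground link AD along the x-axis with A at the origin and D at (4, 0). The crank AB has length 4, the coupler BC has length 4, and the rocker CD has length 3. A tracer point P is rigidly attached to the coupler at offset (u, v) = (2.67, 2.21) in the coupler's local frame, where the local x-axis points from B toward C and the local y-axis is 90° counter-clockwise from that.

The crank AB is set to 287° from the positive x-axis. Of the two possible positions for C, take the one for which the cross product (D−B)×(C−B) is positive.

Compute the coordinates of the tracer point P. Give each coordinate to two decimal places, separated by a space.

-1.15 -1.25

A=(0,0), D=(4.00,0)
B = A + 4.00·(cos287°, sin287°) = (1.1695, -3.8252)
|BD| = 4.7586
circle(B,4.00) ∩ circle(D,3.00): a=3.1148, h=2.5096
  candidates: C₊=(1.0049,0.1714) cross=11.942; C₋=(5.0396,-2.8141) cross=-11.942
  mode + wants cross > 0 → take C=(1.0049,0.1714) (cross=11.942)
ex = (C−B)/|BC| = (-0.0411,0.9992); ey = (-0.9992,-0.0411)
P = B + 2.67·ex + 2.21·ey = (-1.1485,-1.2484)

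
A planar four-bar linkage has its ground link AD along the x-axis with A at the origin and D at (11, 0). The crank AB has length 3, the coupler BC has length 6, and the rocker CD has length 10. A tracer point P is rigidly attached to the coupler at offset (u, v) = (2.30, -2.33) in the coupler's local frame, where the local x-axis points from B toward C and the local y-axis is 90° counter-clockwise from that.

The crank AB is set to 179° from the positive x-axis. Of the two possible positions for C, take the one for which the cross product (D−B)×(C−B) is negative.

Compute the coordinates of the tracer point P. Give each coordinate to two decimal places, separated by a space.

-2.65 -3.20

A=(0,0), D=(11.00,0)
B = A + 3.00·(cos179°, sin179°) = (-2.9995, 0.0524)
|BD| = 13.9996
circle(B,6.00) ∩ circle(D,10.00): a=4.7140, h=3.7118
  candidates: C₊=(1.7284,3.7465) cross=51.964; C₋=(1.7006,-3.6771) cross=-51.964
  mode - wants cross < 0 → take C=(1.7006,-3.6771) (cross=-51.964)
ex = (C−B)/|BC| = (0.7834,-0.6216); ey = (0.6216,0.7834)
P = B + 2.30·ex + -2.33·ey = (-2.6461,-3.2025)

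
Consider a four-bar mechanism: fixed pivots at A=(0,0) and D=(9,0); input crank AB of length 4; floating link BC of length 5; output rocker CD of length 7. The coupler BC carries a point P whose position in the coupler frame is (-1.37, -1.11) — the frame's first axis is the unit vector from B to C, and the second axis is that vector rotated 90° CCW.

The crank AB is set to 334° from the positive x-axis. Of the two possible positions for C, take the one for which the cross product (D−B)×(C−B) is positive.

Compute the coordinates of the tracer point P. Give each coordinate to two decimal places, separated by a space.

A=(0,0), D=(9.00,0)
B = A + 4.00·(cos334°, sin334°) = (3.5952, -1.7535)
|BD| = 5.6822
circle(B,5.00) ∩ circle(D,7.00): a=0.7292, h=4.9465
  candidates: C₊=(2.7623,3.1767) cross=28.107; C₋=(5.8153,-6.2336) cross=-28.107
  mode + wants cross > 0 → take C=(2.7623,3.1767) (cross=28.107)
ex = (C−B)/|BC| = (-0.1666,0.9860); ey = (-0.9860,-0.1666)
P = B + -1.37·ex + -1.11·ey = (4.9179,-2.9194)

4.92 -2.92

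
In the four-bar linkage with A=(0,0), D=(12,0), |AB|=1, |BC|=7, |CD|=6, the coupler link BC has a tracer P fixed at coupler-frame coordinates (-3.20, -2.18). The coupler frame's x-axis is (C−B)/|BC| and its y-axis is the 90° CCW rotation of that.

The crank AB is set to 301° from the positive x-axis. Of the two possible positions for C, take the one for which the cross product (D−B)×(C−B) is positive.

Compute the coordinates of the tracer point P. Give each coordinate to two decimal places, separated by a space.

A=(0,0), D=(12.00,0)
B = A + 1.00·(cos301°, sin301°) = (0.5150, -0.8572)
|BD| = 11.5169
circle(B,7.00) ∩ circle(D,6.00): a=6.3228, h=3.0036
  candidates: C₊=(6.5968,2.6087) cross=34.592; C₋=(7.0439,-3.3819) cross=-34.592
  mode + wants cross > 0 → take C=(6.5968,2.6087) (cross=34.592)
ex = (C−B)/|BC| = (0.8688,0.4951); ey = (-0.4951,0.8688)
P = B + -3.20·ex + -2.18·ey = (-1.1858,-4.3356)

-1.19 -4.34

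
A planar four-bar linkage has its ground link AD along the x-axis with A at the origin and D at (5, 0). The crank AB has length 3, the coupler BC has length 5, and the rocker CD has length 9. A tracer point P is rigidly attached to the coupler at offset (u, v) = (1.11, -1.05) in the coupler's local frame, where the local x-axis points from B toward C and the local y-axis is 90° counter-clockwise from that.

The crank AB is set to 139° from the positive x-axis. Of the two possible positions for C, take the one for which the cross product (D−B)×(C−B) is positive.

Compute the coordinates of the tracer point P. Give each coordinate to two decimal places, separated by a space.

-0.95 2.75

A=(0,0), D=(5.00,0)
B = A + 3.00·(cos139°, sin139°) = (-2.2641, 1.9682)
|BD| = 7.5260
circle(B,5.00) ∩ circle(D,9.00): a=0.0426, h=4.9998
  candidates: C₊=(-0.9155,6.7829) cross=37.629; C₋=(-3.5305,-2.8688) cross=-37.629
  mode + wants cross > 0 → take C=(-0.9155,6.7829) (cross=37.629)
ex = (C−B)/|BC| = (0.2697,0.9629); ey = (-0.9629,0.2697)
P = B + 1.11·ex + -1.05·ey = (-0.9536,2.7538)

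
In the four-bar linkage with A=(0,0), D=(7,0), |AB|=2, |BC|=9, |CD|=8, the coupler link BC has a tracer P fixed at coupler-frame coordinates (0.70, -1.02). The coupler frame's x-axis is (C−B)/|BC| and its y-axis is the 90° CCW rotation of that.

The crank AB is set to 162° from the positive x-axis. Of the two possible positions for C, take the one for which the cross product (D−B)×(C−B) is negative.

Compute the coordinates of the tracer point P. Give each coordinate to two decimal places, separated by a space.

A=(0,0), D=(7.00,0)
B = A + 2.00·(cos162°, sin162°) = (-1.9021, 0.6180)
|BD| = 8.9235
circle(B,9.00) ∩ circle(D,8.00): a=5.4143, h=7.1892
  candidates: C₊=(3.9971,7.4150) cross=64.154; C₋=(3.0013,-6.9289) cross=-64.154
  mode - wants cross < 0 → take C=(3.0013,-6.9289) (cross=-64.154)
ex = (C−B)/|BC| = (0.5448,-0.8386); ey = (0.8386,0.5448)
P = B + 0.70·ex + -1.02·ey = (-2.3761,-0.5247)

-2.38 -0.52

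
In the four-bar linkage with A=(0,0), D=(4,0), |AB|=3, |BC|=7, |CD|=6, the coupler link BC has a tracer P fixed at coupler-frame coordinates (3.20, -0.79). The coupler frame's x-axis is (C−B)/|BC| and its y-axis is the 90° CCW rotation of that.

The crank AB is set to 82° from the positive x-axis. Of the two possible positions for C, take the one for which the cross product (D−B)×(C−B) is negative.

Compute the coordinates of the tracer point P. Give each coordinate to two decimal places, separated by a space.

-0.79 -0.10

A=(0,0), D=(4.00,0)
B = A + 3.00·(cos82°, sin82°) = (0.4175, 2.9708)
|BD| = 4.6540
circle(B,7.00) ∩ circle(D,6.00): a=3.7237, h=5.9274
  candidates: C₊=(7.0675,5.1566) cross=27.586; C₋=(-0.4998,-3.9688) cross=-27.586
  mode - wants cross < 0 → take C=(-0.4998,-3.9688) (cross=-27.586)
ex = (C−B)/|BC| = (-0.1310,-0.9914); ey = (0.9914,-0.1310)
P = B + 3.20·ex + -0.79·ey = (-0.7850,-0.0981)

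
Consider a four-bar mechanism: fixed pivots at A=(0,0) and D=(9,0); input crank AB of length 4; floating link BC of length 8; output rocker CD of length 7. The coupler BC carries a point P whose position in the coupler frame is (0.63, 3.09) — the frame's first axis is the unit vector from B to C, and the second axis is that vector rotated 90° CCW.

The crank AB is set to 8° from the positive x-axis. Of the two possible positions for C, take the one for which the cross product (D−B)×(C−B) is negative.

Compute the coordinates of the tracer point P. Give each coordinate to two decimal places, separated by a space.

7.04 1.23

A=(0,0), D=(9.00,0)
B = A + 4.00·(cos8°, sin8°) = (3.9611, 0.5567)
|BD| = 5.0696
circle(B,8.00) ∩ circle(D,7.00): a=4.0142, h=6.9200
  candidates: C₊=(8.7109,6.9940) cross=35.081; C₋=(7.1911,-6.7622) cross=-35.081
  mode - wants cross < 0 → take C=(7.1911,-6.7622) (cross=-35.081)
ex = (C−B)/|BC| = (0.4038,-0.9149); ey = (0.9149,0.4038)
P = B + 0.63·ex + 3.09·ey = (7.0424,1.2279)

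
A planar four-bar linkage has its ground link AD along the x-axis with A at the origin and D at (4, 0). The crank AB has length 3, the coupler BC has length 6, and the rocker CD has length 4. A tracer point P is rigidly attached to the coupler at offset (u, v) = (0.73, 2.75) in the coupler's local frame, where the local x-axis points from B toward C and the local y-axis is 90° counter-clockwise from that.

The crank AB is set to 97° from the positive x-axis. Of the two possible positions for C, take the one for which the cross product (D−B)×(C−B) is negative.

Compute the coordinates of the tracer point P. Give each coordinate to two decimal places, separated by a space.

2.48 2.97

A=(0,0), D=(4.00,0)
B = A + 3.00·(cos97°, sin97°) = (-0.3656, 2.9776)
|BD| = 5.2844
circle(B,6.00) ∩ circle(D,4.00): a=4.5346, h=3.9291
  candidates: C₊=(5.5945,3.6685) cross=20.763; C₋=(1.1666,-2.8234) cross=-20.763
  mode - wants cross < 0 → take C=(1.1666,-2.8234) (cross=-20.763)
ex = (C−B)/|BC| = (0.2554,-0.9668); ey = (0.9668,0.2554)
P = B + 0.73·ex + 2.75·ey = (2.4796,2.9741)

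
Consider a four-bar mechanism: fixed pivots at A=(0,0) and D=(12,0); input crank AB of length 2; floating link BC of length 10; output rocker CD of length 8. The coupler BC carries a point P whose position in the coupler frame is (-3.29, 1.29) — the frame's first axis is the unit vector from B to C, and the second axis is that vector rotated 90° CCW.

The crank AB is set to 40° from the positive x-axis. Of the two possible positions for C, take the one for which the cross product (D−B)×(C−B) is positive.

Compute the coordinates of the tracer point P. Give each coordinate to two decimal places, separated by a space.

A=(0,0), D=(12.00,0)
B = A + 2.00·(cos40°, sin40°) = (1.5321, 1.2856)
|BD| = 10.5466
circle(B,10.00) ∩ circle(D,8.00): a=6.9800, h=7.1610
  candidates: C₊=(9.3329,7.5423) cross=75.524; C₋=(7.5871,-6.6728) cross=-75.524
  mode + wants cross > 0 → take C=(9.3329,7.5423) (cross=75.524)
ex = (C−B)/|BC| = (0.7801,0.6257); ey = (-0.6257,0.7801)
P = B + -3.29·ex + 1.29·ey = (-1.8415,0.2334)

-1.84 0.23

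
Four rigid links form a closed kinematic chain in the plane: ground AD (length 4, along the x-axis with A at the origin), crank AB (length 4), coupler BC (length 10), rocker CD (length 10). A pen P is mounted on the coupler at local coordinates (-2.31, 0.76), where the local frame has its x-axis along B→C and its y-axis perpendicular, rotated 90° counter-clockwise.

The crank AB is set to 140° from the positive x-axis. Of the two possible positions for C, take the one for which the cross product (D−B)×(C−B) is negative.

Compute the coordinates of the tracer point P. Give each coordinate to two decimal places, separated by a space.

A=(0,0), D=(4.00,0)
B = A + 4.00·(cos140°, sin140°) = (-3.0642, 2.5712)
|BD| = 7.5175
circle(B,10.00) ∩ circle(D,10.00): a=3.7588, h=9.2667
  candidates: C₊=(3.6373,9.9934) cross=69.663; C₋=(-2.7015,-7.4223) cross=-69.663
  mode - wants cross < 0 → take C=(-2.7015,-7.4223) (cross=-69.663)
ex = (C−B)/|BC| = (0.0363,-0.9993); ey = (0.9993,0.0363)
P = B + -2.31·ex + 0.76·ey = (-2.3885,4.9072)

-2.39 4.91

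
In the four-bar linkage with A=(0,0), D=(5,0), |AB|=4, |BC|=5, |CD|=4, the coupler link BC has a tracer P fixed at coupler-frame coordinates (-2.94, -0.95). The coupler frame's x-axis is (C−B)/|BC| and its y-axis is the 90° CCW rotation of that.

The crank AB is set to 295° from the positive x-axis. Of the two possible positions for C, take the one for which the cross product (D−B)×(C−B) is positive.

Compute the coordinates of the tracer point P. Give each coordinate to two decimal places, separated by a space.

A=(0,0), D=(5.00,0)
B = A + 4.00·(cos295°, sin295°) = (1.6905, -3.6252)
|BD| = 4.9087
circle(B,5.00) ∩ circle(D,4.00): a=3.3711, h=3.6927
  candidates: C₊=(1.2362,1.3541) cross=18.126; C₋=(6.6905,-3.6252) cross=-18.126
  mode + wants cross > 0 → take C=(1.2362,1.3541) (cross=18.126)
ex = (C−B)/|BC| = (-0.0909,0.9959); ey = (-0.9959,-0.0909)
P = B + -2.94·ex + -0.95·ey = (2.9037,-6.4668)

2.90 -6.47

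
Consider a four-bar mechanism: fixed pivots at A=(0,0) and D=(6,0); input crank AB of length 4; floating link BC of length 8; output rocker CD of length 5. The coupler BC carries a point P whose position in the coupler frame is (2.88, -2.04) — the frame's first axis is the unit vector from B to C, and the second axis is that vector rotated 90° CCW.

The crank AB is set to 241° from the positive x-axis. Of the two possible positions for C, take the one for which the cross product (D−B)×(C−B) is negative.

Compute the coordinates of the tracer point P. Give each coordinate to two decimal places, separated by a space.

A=(0,0), D=(6.00,0)
B = A + 4.00·(cos241°, sin241°) = (-1.9392, -3.4985)
|BD| = 8.6759
circle(B,8.00) ∩ circle(D,5.00): a=6.5856, h=4.5421
  candidates: C₊=(2.2556,3.3135) cross=39.407; C₋=(5.9187,-4.9993) cross=-39.407
  mode - wants cross < 0 → take C=(5.9187,-4.9993) (cross=-39.407)
ex = (C−B)/|BC| = (0.9822,-0.1876); ey = (0.1876,0.9822)
P = B + 2.88·ex + -2.04·ey = (0.5069,-6.0426)

0.51 -6.04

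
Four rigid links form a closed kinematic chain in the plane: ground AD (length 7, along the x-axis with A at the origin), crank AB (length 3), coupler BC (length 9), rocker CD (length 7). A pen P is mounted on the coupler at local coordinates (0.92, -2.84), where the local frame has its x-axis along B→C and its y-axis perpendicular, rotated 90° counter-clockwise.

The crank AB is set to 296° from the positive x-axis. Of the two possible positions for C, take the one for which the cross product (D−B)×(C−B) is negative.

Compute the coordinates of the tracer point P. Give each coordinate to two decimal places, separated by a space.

0.93 -5.66

A=(0,0), D=(7.00,0)
B = A + 3.00·(cos296°, sin296°) = (1.3151, -2.6964)
|BD| = 6.2919
circle(B,9.00) ∩ circle(D,7.00): a=5.6889, h=6.9740
  candidates: C₊=(3.4665,6.0427) cross=43.880; C₋=(9.4438,-6.5596) cross=-43.880
  mode - wants cross < 0 → take C=(9.4438,-6.5596) (cross=-43.880)
ex = (C−B)/|BC| = (0.9032,-0.4292); ey = (0.4292,0.9032)
P = B + 0.92·ex + -2.84·ey = (0.9270,-5.6563)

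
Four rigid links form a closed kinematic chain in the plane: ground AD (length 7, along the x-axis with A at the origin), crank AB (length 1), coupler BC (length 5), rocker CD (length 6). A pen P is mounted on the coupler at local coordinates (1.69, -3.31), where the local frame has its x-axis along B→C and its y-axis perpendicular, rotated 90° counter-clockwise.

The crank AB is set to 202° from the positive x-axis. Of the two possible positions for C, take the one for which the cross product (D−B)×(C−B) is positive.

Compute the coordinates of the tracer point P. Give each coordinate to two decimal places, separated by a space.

2.72 -1.09

A=(0,0), D=(7.00,0)
B = A + 1.00·(cos202°, sin202°) = (-0.9272, -0.3746)
|BD| = 7.9360
circle(B,5.00) ∩ circle(D,6.00): a=3.2750, h=3.7782
  candidates: C₊=(2.1658,3.5539) cross=29.984; C₋=(2.5225,-3.9940) cross=-29.984
  mode + wants cross > 0 → take C=(2.1658,3.5539) (cross=29.984)
ex = (C−B)/|BC| = (0.6186,0.7857); ey = (-0.7857,0.6186)
P = B + 1.69·ex + -3.31·ey = (2.7189,-1.0943)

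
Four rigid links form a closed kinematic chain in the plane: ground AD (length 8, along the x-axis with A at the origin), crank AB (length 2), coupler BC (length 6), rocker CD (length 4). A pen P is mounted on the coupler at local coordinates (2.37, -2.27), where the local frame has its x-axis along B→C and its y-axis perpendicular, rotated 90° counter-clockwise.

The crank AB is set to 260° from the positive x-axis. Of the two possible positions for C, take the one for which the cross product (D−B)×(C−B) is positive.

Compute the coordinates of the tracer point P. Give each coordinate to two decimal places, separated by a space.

2.92 -2.30

A=(0,0), D=(8.00,0)
B = A + 2.00·(cos260°, sin260°) = (-0.3473, -1.9696)
|BD| = 8.5765
circle(B,6.00) ∩ circle(D,4.00): a=5.4542, h=2.5003
  candidates: C₊=(4.3870,1.7164) cross=21.444; C₋=(5.5354,-3.1505) cross=-21.444
  mode + wants cross > 0 → take C=(4.3870,1.7164) (cross=21.444)
ex = (C−B)/|BC| = (0.7890,0.6143); ey = (-0.6143,0.7890)
P = B + 2.37·ex + -2.27·ey = (2.9173,-2.3048)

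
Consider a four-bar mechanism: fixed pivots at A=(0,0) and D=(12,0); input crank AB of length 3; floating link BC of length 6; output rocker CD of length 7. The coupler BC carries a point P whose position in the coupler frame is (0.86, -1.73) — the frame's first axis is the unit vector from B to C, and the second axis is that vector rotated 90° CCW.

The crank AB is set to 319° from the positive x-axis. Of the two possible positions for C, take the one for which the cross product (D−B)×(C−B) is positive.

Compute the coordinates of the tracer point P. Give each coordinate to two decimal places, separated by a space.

4.18 -2.24

A=(0,0), D=(12.00,0)
B = A + 3.00·(cos319°, sin319°) = (2.2641, -1.9682)
|BD| = 9.9328
circle(B,6.00) ∩ circle(D,7.00): a=4.3120, h=4.1721
  candidates: C₊=(5.6639,2.9756) cross=41.441; C₋=(7.3173,-5.2031) cross=-41.441
  mode + wants cross > 0 → take C=(5.6639,2.9756) (cross=41.441)
ex = (C−B)/|BC| = (0.5666,0.8240); ey = (-0.8240,0.5666)
P = B + 0.86·ex + -1.73·ey = (4.1769,-2.2398)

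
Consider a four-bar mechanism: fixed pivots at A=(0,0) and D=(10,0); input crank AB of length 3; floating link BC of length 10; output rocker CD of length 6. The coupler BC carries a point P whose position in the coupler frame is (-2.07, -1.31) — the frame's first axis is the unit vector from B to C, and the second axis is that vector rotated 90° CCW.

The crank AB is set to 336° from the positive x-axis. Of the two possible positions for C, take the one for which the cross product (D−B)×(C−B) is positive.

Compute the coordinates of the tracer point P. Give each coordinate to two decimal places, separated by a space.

A=(0,0), D=(10.00,0)
B = A + 3.00·(cos336°, sin336°) = (2.7406, -1.2202)
|BD| = 7.3612
circle(B,10.00) ∩ circle(D,6.00): a=8.0277, h=5.9629
  candidates: C₊=(9.6689,5.9909) cross=43.894; C₋=(11.6457,-5.7699) cross=-43.894
  mode + wants cross > 0 → take C=(9.6689,5.9909) (cross=43.894)
ex = (C−B)/|BC| = (0.6928,0.7211); ey = (-0.7211,0.6928)
P = B + -2.07·ex + -1.31·ey = (2.2511,-3.6205)

2.25 -3.62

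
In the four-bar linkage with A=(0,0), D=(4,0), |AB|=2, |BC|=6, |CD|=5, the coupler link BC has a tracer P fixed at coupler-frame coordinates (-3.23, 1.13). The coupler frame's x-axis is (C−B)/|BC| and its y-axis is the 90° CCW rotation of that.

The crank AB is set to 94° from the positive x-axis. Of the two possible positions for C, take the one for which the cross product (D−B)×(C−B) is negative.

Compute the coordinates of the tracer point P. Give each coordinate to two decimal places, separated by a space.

A=(0,0), D=(4.00,0)
B = A + 2.00·(cos94°, sin94°) = (-0.1395, 1.9951)
|BD| = 4.5952
circle(B,6.00) ∩ circle(D,5.00): a=3.4945, h=4.8773
  candidates: C₊=(5.1261,4.8716) cross=22.412; C₋=(0.8908,-3.9157) cross=-22.412
  mode - wants cross < 0 → take C=(0.8908,-3.9157) (cross=-22.412)
ex = (C−B)/|BC| = (0.1717,-0.9851); ey = (0.9851,0.1717)
P = B + -3.23·ex + 1.13·ey = (0.4190,5.3712)

0.42 5.37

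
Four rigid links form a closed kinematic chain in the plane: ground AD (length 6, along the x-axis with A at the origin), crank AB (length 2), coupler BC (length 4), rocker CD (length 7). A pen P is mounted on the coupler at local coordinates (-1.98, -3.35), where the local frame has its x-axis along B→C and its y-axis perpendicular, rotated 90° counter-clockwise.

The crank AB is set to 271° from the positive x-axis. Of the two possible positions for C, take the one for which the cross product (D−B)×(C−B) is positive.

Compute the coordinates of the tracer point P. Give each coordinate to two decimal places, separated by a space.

A=(0,0), D=(6.00,0)
B = A + 2.00·(cos271°, sin271°) = (0.0349, -1.9997)
|BD| = 6.2914
circle(B,4.00) ∩ circle(D,7.00): a=0.5230, h=3.9657
  candidates: C₊=(-0.7297,1.9266) cross=24.949; C₋=(1.7913,-5.5935) cross=-24.949
  mode + wants cross > 0 → take C=(-0.7297,1.9266) (cross=24.949)
ex = (C−B)/|BC| = (-0.1911,0.9816); ey = (-0.9816,-0.1911)
P = B + -1.98·ex + -3.35·ey = (3.7016,-3.3029)

3.70 -3.30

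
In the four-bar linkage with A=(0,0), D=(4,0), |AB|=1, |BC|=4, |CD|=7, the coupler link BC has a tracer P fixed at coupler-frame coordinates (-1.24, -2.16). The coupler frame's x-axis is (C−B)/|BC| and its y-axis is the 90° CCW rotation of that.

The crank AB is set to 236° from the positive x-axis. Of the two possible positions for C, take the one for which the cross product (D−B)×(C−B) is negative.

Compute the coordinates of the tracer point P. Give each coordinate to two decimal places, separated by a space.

A=(0,0), D=(4.00,0)
B = A + 1.00·(cos236°, sin236°) = (-0.5592, -0.8290)
|BD| = 4.6340
circle(B,4.00) ∩ circle(D,7.00): a=-1.2437, h=3.8017
  candidates: C₊=(-2.4630,2.6889) cross=17.617; C₋=(-1.1027,-4.7919) cross=-17.617
  mode - wants cross < 0 → take C=(-1.1027,-4.7919) (cross=-17.617)
ex = (C−B)/|BC| = (-0.1359,-0.9907); ey = (0.9907,-0.1359)
P = B + -1.24·ex + -2.16·ey = (-2.5307,0.6929)

-2.53 0.69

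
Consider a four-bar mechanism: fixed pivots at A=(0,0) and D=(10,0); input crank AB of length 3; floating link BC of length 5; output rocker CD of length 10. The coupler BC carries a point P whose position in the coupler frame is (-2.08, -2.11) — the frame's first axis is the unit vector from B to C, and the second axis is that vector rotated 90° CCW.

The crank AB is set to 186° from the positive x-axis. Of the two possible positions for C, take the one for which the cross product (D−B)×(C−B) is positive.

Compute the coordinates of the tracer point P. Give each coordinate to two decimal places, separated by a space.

-2.95 -3.28

A=(0,0), D=(10.00,0)
B = A + 3.00·(cos186°, sin186°) = (-2.9836, -0.3136)
|BD| = 12.9874
circle(B,5.00) ∩ circle(D,10.00): a=3.6063, h=3.4634
  candidates: C₊=(0.5380,3.2359) cross=44.980; C₋=(0.7053,-3.6889) cross=-44.980
  mode + wants cross > 0 → take C=(0.5380,3.2359) (cross=44.980)
ex = (C−B)/|BC| = (0.7043,0.7099); ey = (-0.7099,0.7043)
P = B + -2.08·ex + -2.11·ey = (-2.9507,-3.2763)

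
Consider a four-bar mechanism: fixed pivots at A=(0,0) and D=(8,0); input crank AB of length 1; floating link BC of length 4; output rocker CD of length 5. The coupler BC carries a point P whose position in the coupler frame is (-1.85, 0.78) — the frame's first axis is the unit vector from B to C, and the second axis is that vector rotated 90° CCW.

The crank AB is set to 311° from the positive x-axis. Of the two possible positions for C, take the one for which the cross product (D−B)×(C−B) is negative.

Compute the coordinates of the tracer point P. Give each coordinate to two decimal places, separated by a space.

A=(0,0), D=(8.00,0)
B = A + 1.00·(cos311°, sin311°) = (0.6561, -0.7547)
|BD| = 7.3826
circle(B,4.00) ∩ circle(D,5.00): a=3.0818, h=2.5500
  candidates: C₊=(3.4610,2.0970) cross=18.826; C₋=(3.9824,-2.9763) cross=-18.826
  mode - wants cross < 0 → take C=(3.9824,-2.9763) (cross=-18.826)
ex = (C−B)/|BC| = (0.8316,-0.5554); ey = (0.5554,0.8316)
P = B + -1.85·ex + 0.78·ey = (-0.4491,0.9214)

-0.45 0.92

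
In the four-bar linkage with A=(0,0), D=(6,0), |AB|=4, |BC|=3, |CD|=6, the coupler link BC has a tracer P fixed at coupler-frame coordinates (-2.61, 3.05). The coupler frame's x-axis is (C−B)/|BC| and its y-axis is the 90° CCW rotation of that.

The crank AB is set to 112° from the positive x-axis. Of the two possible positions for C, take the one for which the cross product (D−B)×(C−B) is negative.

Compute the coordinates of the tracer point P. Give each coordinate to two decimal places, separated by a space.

A=(0,0), D=(6.00,0)
B = A + 4.00·(cos112°, sin112°) = (-1.4984, 3.7087)
|BD| = 8.3655
circle(B,3.00) ∩ circle(D,6.00): a=2.5690, h=1.5493
  candidates: C₊=(1.4912,3.9586) cross=12.961; C₋=(0.1174,1.1811) cross=-12.961
  mode - wants cross < 0 → take C=(0.1174,1.1811) (cross=-12.961)
ex = (C−B)/|BC| = (0.5386,-0.8426); ey = (0.8426,0.5386)
P = B + -2.61·ex + 3.05·ey = (-0.3344,7.5506)

-0.33 7.55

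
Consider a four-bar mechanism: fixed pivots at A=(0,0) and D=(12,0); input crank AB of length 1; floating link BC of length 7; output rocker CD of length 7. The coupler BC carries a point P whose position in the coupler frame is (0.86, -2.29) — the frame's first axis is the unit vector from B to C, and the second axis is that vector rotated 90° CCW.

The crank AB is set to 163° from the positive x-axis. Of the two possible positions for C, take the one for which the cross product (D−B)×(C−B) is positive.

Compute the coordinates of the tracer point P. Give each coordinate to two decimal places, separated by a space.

0.67 -1.54

A=(0,0), D=(12.00,0)
B = A + 1.00·(cos163°, sin163°) = (-0.9563, 0.2924)
|BD| = 12.9596
circle(B,7.00) ∩ circle(D,7.00): a=6.4798, h=2.6481
  candidates: C₊=(5.5816,2.7936) cross=34.318; C₋=(5.4621,-2.5012) cross=-34.318
  mode + wants cross > 0 → take C=(5.5816,2.7936) (cross=34.318)
ex = (C−B)/|BC| = (0.9340,0.3573); ey = (-0.3573,0.9340)
P = B + 0.86·ex + -2.29·ey = (0.6652,-1.5392)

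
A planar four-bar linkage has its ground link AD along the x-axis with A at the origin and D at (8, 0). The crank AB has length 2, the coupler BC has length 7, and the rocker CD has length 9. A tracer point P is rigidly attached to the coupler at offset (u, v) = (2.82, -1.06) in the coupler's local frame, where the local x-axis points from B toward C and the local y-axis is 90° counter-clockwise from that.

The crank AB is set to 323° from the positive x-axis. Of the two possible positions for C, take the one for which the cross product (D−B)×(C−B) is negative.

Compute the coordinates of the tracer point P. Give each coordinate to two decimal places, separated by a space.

1.42 -4.21

A=(0,0), D=(8.00,0)
B = A + 2.00·(cos323°, sin323°) = (1.5973, -1.2036)
|BD| = 6.5149
circle(B,7.00) ∩ circle(D,9.00): a=0.8015, h=6.9540
  candidates: C₊=(1.1002,5.7787) cross=45.304; C₋=(3.6697,-7.8898) cross=-45.304
  mode - wants cross < 0 → take C=(3.6697,-7.8898) (cross=-45.304)
ex = (C−B)/|BC| = (0.2961,-0.9552); ey = (0.9552,0.2961)
P = B + 2.82·ex + -1.06·ey = (1.4197,-4.2110)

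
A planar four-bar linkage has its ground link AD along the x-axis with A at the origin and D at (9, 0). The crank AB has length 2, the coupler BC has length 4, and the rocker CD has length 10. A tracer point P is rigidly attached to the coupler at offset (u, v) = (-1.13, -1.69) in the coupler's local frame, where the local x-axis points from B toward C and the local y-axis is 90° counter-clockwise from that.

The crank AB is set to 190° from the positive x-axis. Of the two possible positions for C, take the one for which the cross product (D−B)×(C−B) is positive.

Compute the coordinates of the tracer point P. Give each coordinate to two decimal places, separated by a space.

A=(0,0), D=(9.00,0)
B = A + 2.00·(cos190°, sin190°) = (-1.9696, -0.3473)
|BD| = 10.9751
circle(B,4.00) ∩ circle(D,10.00): a=1.6607, h=3.6390
  candidates: C₊=(-0.4249,3.3424) cross=39.938; C₋=(-0.1946,-3.9319) cross=-39.938
  mode + wants cross > 0 → take C=(-0.4249,3.3424) (cross=39.938)
ex = (C−B)/|BC| = (0.3862,0.9224); ey = (-0.9224,0.3862)
P = B + -1.13·ex + -1.69·ey = (-0.8471,-2.0423)

-0.85 -2.04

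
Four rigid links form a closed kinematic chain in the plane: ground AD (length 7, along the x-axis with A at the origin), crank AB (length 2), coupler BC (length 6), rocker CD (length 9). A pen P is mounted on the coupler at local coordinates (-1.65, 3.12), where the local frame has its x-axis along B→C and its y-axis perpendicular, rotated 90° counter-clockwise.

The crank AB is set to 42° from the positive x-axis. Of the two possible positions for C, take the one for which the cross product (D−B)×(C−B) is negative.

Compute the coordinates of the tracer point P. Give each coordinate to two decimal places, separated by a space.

A=(0,0), D=(7.00,0)
B = A + 2.00·(cos42°, sin42°) = (1.4863, 1.3383)
|BD| = 5.6738
circle(B,6.00) ∩ circle(D,9.00): a=-1.1287, h=5.8929
  candidates: C₊=(1.7794,7.3311) cross=33.435; C₋=(-1.0005,-4.1221) cross=-33.435
  mode - wants cross < 0 → take C=(-1.0005,-4.1221) (cross=-33.435)
ex = (C−B)/|BC| = (-0.4145,-0.9101); ey = (0.9101,-0.4145)
P = B + -1.65·ex + 3.12·ey = (5.0096,1.5467)

5.01 1.55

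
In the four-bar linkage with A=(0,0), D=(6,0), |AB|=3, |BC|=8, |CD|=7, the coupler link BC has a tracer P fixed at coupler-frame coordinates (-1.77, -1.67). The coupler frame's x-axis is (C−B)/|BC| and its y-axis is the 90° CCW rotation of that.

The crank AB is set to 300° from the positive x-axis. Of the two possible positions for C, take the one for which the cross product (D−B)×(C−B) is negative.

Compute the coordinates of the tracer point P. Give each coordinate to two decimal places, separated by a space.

A=(0,0), D=(6.00,0)
B = A + 3.00·(cos300°, sin300°) = (1.5000, -2.5981)
|BD| = 5.1962
circle(B,8.00) ∩ circle(D,7.00): a=4.0415, h=6.9041
  candidates: C₊=(1.5479,5.4018) cross=35.875; C₋=(8.4521,-6.5565) cross=-35.875
  mode - wants cross < 0 → take C=(8.4521,-6.5565) (cross=-35.875)
ex = (C−B)/|BC| = (0.8690,-0.4948); ey = (0.4948,0.8690)
P = B + -1.77·ex + -1.67·ey = (-0.8645,-3.1735)

-0.86 -3.17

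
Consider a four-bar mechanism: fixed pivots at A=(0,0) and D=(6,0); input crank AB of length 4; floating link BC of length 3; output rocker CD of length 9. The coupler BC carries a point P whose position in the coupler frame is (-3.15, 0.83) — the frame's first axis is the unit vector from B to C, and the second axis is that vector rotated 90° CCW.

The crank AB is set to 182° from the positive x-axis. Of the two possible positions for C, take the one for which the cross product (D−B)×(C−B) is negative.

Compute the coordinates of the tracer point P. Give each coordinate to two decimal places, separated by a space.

-4.78 3.02

A=(0,0), D=(6.00,0)
B = A + 4.00·(cos182°, sin182°) = (-3.9976, -0.1396)
|BD| = 9.9985
circle(B,3.00) ∩ circle(D,9.00): a=1.3987, h=2.6540
  candidates: C₊=(-2.6360,2.5336) cross=26.536; C₋=(-2.5619,-2.7738) cross=-26.536
  mode - wants cross < 0 → take C=(-2.5619,-2.7738) (cross=-26.536)
ex = (C−B)/|BC| = (0.4786,-0.8781); ey = (0.8781,0.4786)
P = B + -3.15·ex + 0.83·ey = (-4.7762,3.0235)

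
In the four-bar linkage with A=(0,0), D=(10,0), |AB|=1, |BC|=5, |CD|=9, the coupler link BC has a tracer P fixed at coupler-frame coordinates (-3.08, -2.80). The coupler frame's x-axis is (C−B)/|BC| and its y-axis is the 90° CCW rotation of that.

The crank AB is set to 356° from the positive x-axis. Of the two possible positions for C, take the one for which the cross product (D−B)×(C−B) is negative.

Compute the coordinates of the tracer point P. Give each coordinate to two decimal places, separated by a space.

-2.57 2.08

A=(0,0), D=(10.00,0)
B = A + 1.00·(cos356°, sin356°) = (0.9976, -0.0698)
|BD| = 9.0027
circle(B,5.00) ∩ circle(D,9.00): a=1.3912, h=4.8026
  candidates: C₊=(2.3515,4.7434) cross=43.236; C₋=(2.4259,-4.8614) cross=-43.236
  mode - wants cross < 0 → take C=(2.4259,-4.8614) (cross=-43.236)
ex = (C−B)/|BC| = (0.2857,-0.9583); ey = (0.9583,0.2857)
P = B + -3.08·ex + -2.80·ey = (-2.5656,2.0820)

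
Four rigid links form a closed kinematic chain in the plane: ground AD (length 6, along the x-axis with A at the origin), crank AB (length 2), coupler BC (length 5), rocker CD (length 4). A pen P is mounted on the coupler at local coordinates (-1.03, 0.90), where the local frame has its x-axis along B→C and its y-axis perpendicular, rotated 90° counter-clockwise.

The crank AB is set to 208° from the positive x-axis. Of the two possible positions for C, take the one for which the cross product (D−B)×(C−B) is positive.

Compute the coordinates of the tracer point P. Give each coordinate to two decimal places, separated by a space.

A=(0,0), D=(6.00,0)
B = A + 2.00·(cos208°, sin208°) = (-1.7659, -0.9389)
|BD| = 7.8225
circle(B,5.00) ∩ circle(D,4.00): a=4.4865, h=2.2071
  candidates: C₊=(2.4232,1.7907) cross=17.265; C₋=(2.9531,-2.5916) cross=-17.265
  mode + wants cross > 0 → take C=(2.4232,1.7907) (cross=17.265)
ex = (C−B)/|BC| = (0.8378,0.5459); ey = (-0.5459,0.8378)
P = B + -1.03·ex + 0.90·ey = (-3.1202,-0.7472)

-3.12 -0.75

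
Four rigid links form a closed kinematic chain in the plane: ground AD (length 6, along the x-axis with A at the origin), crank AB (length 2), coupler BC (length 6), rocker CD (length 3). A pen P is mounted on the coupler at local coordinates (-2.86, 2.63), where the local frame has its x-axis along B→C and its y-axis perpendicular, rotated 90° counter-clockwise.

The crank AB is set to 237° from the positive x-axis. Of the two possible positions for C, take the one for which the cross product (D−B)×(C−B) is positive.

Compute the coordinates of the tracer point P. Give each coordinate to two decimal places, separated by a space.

-4.96 -1.30

A=(0,0), D=(6.00,0)
B = A + 2.00·(cos237°, sin237°) = (-1.0893, -1.6773)
|BD| = 7.2850
circle(B,6.00) ∩ circle(D,3.00): a=5.4956, h=2.4079
  candidates: C₊=(3.7043,1.9312) cross=17.542; C₋=(4.8131,-2.7552) cross=-17.542
  mode + wants cross > 0 → take C=(3.7043,1.9312) (cross=17.542)
ex = (C−B)/|BC| = (0.7989,0.6014); ey = (-0.6014,0.7989)
P = B + -2.86·ex + 2.63·ey = (-4.9560,-1.2963)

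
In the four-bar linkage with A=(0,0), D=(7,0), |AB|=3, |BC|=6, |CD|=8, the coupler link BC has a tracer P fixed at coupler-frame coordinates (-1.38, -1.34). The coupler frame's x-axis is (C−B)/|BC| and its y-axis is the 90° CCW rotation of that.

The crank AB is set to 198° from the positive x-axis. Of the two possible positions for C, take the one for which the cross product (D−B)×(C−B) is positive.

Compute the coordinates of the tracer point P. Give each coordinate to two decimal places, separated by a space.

-2.41 -2.80

A=(0,0), D=(7.00,0)
B = A + 3.00·(cos198°, sin198°) = (-2.8532, -0.9271)
|BD| = 9.8967
circle(B,6.00) ∩ circle(D,8.00): a=3.5337, h=4.8490
  candidates: C₊=(0.2108,4.2316) cross=47.989; C₋=(1.1192,-5.4237) cross=-47.989
  mode + wants cross > 0 → take C=(0.2108,4.2316) (cross=47.989)
ex = (C−B)/|BC| = (0.5107,0.8598); ey = (-0.8598,0.5107)
P = B + -1.38·ex + -1.34·ey = (-2.4058,-2.7978)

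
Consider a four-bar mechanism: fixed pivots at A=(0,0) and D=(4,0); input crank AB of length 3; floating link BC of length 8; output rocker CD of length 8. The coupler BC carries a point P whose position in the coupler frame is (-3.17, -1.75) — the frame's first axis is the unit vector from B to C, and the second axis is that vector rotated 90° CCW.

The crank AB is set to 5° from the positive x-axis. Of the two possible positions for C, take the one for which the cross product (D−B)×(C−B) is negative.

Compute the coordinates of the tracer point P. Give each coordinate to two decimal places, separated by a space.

1.86 3.70

A=(0,0), D=(4.00,0)
B = A + 3.00·(cos5°, sin5°) = (2.9886, 0.2615)
|BD| = 1.0447
circle(B,8.00) ∩ circle(D,8.00): a=0.5223, h=7.9829
  candidates: C₊=(5.4923,7.8596) cross=8.339; C₋=(1.4963,-7.5981) cross=-8.339
  mode - wants cross < 0 → take C=(1.4963,-7.5981) (cross=-8.339)
ex = (C−B)/|BC| = (-0.1865,-0.9824); ey = (0.9824,-0.1865)
P = B + -3.17·ex + -1.75·ey = (1.8606,3.7023)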